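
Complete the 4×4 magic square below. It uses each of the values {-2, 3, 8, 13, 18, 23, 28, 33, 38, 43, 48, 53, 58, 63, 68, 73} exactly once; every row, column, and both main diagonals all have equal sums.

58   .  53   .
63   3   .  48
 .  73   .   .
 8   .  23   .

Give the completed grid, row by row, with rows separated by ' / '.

58 -2 53 33 / 63 3 28 48 / 13 73 38 18 / 8 68 23 43

The 16 entries sum to 568, so each line sums to 568/4 = 142.
Row 2: 63 + 3 + 48 + ? = 142, so (2,3) = 28.
The remaining cell in column 1 is (3,1) = 142 − 129 = 13.
The remaining cell in column 3 is (3,3) = 142 − 104 = 38.
Main diagonal must total 142; the given cells sum to 99, so (4,4) = 43.
Anti-diagonal: 28 + 73 + 8 + ? = 142, so (1,4) = 33.
Row 1 needs 142; the known cells sum to 144, so (1,2) = -2.
Row 3: 13 + 73 + 38 + ? = 142, so (3,4) = 18.
The remaining cell in row 4 is (4,2) = 142 − 74 = 68.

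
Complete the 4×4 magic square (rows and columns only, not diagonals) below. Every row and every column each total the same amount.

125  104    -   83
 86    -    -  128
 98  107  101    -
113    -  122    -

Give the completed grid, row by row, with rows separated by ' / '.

Column 1 is already complete: 125 + 86 + 98 + 113 = 422, so that is the magic constant.
The remaining cell in row 1 is (1,3) = 422 − 312 = 110.
Row 3: 98 + 107 + 101 + ? = 422, so (3,4) = 116.
Column 3: 110 + 101 + 122 + ? = 422, so (2,3) = 89.
Column 4 needs 422; the known cells sum to 327, so (4,4) = 95.
Row 2 must total 422; the given cells sum to 303, so (2,2) = 119.
Row 4 must total 422; the given cells sum to 330, so (4,2) = 92.

125 104 110 83 / 86 119 89 128 / 98 107 101 116 / 113 92 122 95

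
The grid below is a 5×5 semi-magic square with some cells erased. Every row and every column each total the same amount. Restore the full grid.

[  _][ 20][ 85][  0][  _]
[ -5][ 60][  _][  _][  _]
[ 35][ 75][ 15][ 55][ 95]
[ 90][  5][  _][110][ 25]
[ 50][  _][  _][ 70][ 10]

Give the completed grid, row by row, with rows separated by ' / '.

Row 3 is already complete: 35 + 75 + 15 + 55 + 95 = 275, so that is the magic constant.
From row 4, 275 − (90 + 5 + 110 + 25) gives (4,3) = 45.
Column 1 must total 275; the given cells sum to 170, so (1,1) = 105.
Column 2 needs 275; the known cells sum to 160, so (5,2) = 115.
Column 4 needs 275; the known cells sum to 235, so (2,4) = 40.
Row 1: 105 + 20 + 85 + 0 + ? = 275, so (1,5) = 65.
Row 5 must total 275; the given cells sum to 245, so (5,3) = 30.
Column 3: 85 + 15 + 45 + 30 + ? = 275, so (2,3) = 100.
Column 5: 65 + 95 + 25 + 10 + ? = 275, so (2,5) = 80.

105 20 85 0 65 / -5 60 100 40 80 / 35 75 15 55 95 / 90 5 45 110 25 / 50 115 30 70 10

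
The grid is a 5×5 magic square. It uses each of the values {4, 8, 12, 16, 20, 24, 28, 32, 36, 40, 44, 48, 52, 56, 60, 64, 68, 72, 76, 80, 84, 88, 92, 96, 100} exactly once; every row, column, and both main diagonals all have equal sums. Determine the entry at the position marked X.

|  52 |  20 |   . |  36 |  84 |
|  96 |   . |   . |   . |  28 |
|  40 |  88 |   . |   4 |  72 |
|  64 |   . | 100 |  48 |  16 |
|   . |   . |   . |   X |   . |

92

The 25 entries sum to 1300, so each line sums to 1300/5 = 260.
From row 1, 260 − (52 + 20 + 36 + 84) gives (1,3) = 68.
Using row 3: 40 + 88 + 4 + 72 + ? → (3,3) = 260 − 204 = 56.
From row 4, 260 − (64 + 100 + 48 + 16) gives (4,2) = 32.
From column 1, 260 − (52 + 96 + 40 + 64) gives (5,1) = 8.
Using column 5: 84 + 28 + 72 + 16 + ? → (5,5) = 260 − 200 = 60.
The remaining cell in main diagonal is (2,2) = 260 − 216 = 44.
Anti-diagonal: 84 + 56 + 32 + 8 + ? = 260, so (2,4) = 80.
Row 2 must total 260; the given cells sum to 248, so (2,3) = 12.
From column 2, 260 − (20 + 44 + 88 + 32) gives (5,2) = 76.
Column 3 needs 260; the known cells sum to 236, so (5,3) = 24.
The remaining cell in column 4 is (5,4) = 260 − 168 = 92.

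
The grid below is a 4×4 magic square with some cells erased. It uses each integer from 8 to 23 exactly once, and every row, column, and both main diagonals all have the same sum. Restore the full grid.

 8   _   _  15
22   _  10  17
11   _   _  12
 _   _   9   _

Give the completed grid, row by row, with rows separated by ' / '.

8 19 20 15 / 22 13 10 17 / 11 16 23 12 / 21 14 9 18

The entries are 8 through 23, which sum to 248, so each line sums to 248/4 = 62.
Row 2 must total 62; the given cells sum to 49, so (2,2) = 13.
From column 1, 62 − (8 + 22 + 11) gives (4,1) = 21.
From column 4, 62 − (15 + 17 + 12) gives (4,4) = 18.
Using main diagonal: 8 + 13 + 18 + ? → (3,3) = 62 − 39 = 23.
Anti-diagonal needs 62; the known cells sum to 46, so (3,2) = 16.
Row 4 must total 62; the given cells sum to 48, so (4,2) = 14.
The remaining cell in column 2 is (1,2) = 62 − 43 = 19.
Column 3 needs 62; the known cells sum to 42, so (1,3) = 20.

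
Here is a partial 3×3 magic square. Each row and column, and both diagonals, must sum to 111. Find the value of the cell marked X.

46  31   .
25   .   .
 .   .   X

The remaining cell in row 1 is (1,3) = 111 − 77 = 34.
Column 1: 46 + 25 + ? = 111, so (3,1) = 40.
Anti-diagonal needs 111; the known cells sum to 74, so (2,2) = 37.
Row 2 must total 111; the given cells sum to 62, so (2,3) = 49.
Column 2 must total 111; the given cells sum to 68, so (3,2) = 43.
Column 3 needs 111; the known cells sum to 83, so (3,3) = 28.

28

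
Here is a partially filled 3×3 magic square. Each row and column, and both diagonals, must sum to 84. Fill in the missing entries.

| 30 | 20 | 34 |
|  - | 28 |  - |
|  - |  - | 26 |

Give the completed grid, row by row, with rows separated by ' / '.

Using column 2: 20 + 28 + ? → (3,2) = 84 − 48 = 36.
Column 3 needs 84; the known cells sum to 60, so (2,3) = 24.
The remaining cell in anti-diagonal is (3,1) = 84 − 62 = 22.
Row 2 needs 84; the known cells sum to 52, so (2,1) = 32.

30 20 34 / 32 28 24 / 22 36 26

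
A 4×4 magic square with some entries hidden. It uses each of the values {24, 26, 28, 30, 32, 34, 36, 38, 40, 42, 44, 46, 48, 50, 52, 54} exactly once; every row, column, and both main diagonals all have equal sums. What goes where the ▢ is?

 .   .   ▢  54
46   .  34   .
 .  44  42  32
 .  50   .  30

28

The 16 entries sum to 624, so each line sums to 624/4 = 156.
The remaining cell in row 3 is (3,1) = 156 − 118 = 38.
From column 4, 156 − (54 + 32 + 30) gives (2,4) = 40.
Anti-diagonal needs 156; the known cells sum to 132, so (4,1) = 24.
Row 2 needs 156; the known cells sum to 120, so (2,2) = 36.
From row 4, 156 − (24 + 50 + 30) gives (4,3) = 52.
Column 1 must total 156; the given cells sum to 108, so (1,1) = 48.
Column 2: 36 + 44 + 50 + ? = 156, so (1,2) = 26.
Column 3 needs 156; the known cells sum to 128, so (1,3) = 28.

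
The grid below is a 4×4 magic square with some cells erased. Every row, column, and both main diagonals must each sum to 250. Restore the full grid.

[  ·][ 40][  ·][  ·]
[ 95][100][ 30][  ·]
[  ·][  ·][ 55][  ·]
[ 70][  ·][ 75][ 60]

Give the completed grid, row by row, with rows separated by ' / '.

35 40 90 85 / 95 100 30 25 / 50 65 55 80 / 70 45 75 60

From row 2, 250 − (95 + 100 + 30) gives (2,4) = 25.
Using row 4: 70 + 75 + 60 + ? → (4,2) = 250 − 205 = 45.
Column 2 must total 250; the given cells sum to 185, so (3,2) = 65.
Column 3 must total 250; the given cells sum to 160, so (1,3) = 90.
Main diagonal: 100 + 55 + 60 + ? = 250, so (1,1) = 35.
Anti-diagonal: 30 + 65 + 70 + ? = 250, so (1,4) = 85.
Using column 1: 35 + 95 + 70 + ? → (3,1) = 250 − 200 = 50.
The remaining cell in column 4 is (3,4) = 250 − 170 = 80.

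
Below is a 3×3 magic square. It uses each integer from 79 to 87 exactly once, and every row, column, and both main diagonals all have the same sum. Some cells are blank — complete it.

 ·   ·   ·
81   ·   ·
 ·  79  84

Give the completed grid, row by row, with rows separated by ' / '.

The entries are 79 through 87, which sum to 747, so each line sums to 747/3 = 249.
Row 3 must total 249; the given cells sum to 163, so (3,1) = 86.
Column 1 needs 249; the known cells sum to 167, so (1,1) = 82.
From main diagonal, 249 − (82 + 84) gives (2,2) = 83.
The remaining cell in anti-diagonal is (1,3) = 249 − 169 = 80.
Row 1 needs 249; the known cells sum to 162, so (1,2) = 87.
Row 2 needs 249; the known cells sum to 164, so (2,3) = 85.

82 87 80 / 81 83 85 / 86 79 84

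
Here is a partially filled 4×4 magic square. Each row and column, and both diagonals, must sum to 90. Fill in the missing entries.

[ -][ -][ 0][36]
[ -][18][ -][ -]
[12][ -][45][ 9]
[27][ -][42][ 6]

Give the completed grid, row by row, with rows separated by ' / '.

From row 3, 90 − (12 + 45 + 9) gives (3,2) = 24.
Row 4: 27 + 42 + 6 + ? = 90, so (4,2) = 15.
Column 2 must total 90; the given cells sum to 57, so (1,2) = 33.
Column 3 needs 90; the known cells sum to 87, so (2,3) = 3.
Using column 4: 36 + 9 + 6 + ? → (2,4) = 90 − 51 = 39.
Main diagonal needs 90; the known cells sum to 69, so (1,1) = 21.
Row 2: 18 + 3 + 39 + ? = 90, so (2,1) = 30.

21 33 0 36 / 30 18 3 39 / 12 24 45 9 / 27 15 42 6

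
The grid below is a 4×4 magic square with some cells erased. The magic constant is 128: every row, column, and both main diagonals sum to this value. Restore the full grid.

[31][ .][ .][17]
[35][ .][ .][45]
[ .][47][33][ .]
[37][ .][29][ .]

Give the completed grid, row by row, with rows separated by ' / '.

Column 1 needs 128; the known cells sum to 103, so (3,1) = 25.
Anti-diagonal needs 128; the known cells sum to 101, so (2,3) = 27.
The remaining cell in row 2 is (2,2) = 128 − 107 = 21.
Row 3 must total 128; the given cells sum to 105, so (3,4) = 23.
Column 3 must total 128; the given cells sum to 89, so (1,3) = 39.
Using column 4: 17 + 45 + 23 + ? → (4,4) = 128 − 85 = 43.
The remaining cell in row 1 is (1,2) = 128 − 87 = 41.
Row 4 must total 128; the given cells sum to 109, so (4,2) = 19.

31 41 39 17 / 35 21 27 45 / 25 47 33 23 / 37 19 29 43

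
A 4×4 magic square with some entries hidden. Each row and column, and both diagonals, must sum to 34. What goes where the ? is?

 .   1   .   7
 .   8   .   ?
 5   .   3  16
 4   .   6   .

2

The remaining cell in row 3 is (3,2) = 34 − 24 = 10.
Column 2 must total 34; the given cells sum to 19, so (4,2) = 15.
Using anti-diagonal: 7 + 10 + 4 + ? → (2,3) = 34 − 21 = 13.
From row 4, 34 − (4 + 15 + 6) gives (4,4) = 9.
Column 3 needs 34; the known cells sum to 22, so (1,3) = 12.
Column 4 needs 34; the known cells sum to 32, so (2,4) = 2.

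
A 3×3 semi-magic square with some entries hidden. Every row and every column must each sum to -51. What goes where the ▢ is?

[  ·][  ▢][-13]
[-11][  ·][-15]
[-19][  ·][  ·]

-17

Row 2 needs -51; the known cells sum to -26, so (2,2) = -25.
Using column 1: -11 + (-19) + ? → (1,1) = -51 − (-30) = -21.
Column 3 must total -51; the given cells sum to -28, so (3,3) = -23.
Row 1 needs -51; the known cells sum to -34, so (1,2) = -17.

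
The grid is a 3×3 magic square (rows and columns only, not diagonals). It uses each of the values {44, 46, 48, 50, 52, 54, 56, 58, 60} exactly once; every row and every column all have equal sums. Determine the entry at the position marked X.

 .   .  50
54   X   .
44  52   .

56

The 9 entries sum to 468, so each line sums to 468/3 = 156.
From row 3, 156 − (44 + 52) gives (3,3) = 60.
From column 1, 156 − (54 + 44) gives (1,1) = 58.
From column 3, 156 − (50 + 60) gives (2,3) = 46.
Row 1 needs 156; the known cells sum to 108, so (1,2) = 48.
Row 2 needs 156; the known cells sum to 100, so (2,2) = 56.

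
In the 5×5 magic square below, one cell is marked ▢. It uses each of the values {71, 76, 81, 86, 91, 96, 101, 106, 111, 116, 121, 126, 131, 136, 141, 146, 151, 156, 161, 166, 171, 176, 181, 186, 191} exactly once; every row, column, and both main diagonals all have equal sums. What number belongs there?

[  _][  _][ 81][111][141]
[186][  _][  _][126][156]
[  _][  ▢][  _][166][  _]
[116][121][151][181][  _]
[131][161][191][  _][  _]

The 25 entries sum to 3275, so each line sums to 3275/5 = 655.
Row 4: 116 + 121 + 151 + 181 + ? = 655, so (4,5) = 86.
From column 4, 655 − (111 + 126 + 166 + 181) gives (5,4) = 71.
The remaining cell in anti-diagonal is (3,3) = 655 − 519 = 136.
Row 5 needs 655; the known cells sum to 554, so (5,5) = 101.
From column 3, 655 − (81 + 136 + 151 + 191) gives (2,3) = 96.
Column 5 must total 655; the given cells sum to 484, so (3,5) = 171.
The remaining cell in row 2 is (2,2) = 655 − 564 = 91.
Main diagonal: 91 + 136 + 181 + 101 + ? = 655, so (1,1) = 146.
Row 1 needs 655; the known cells sum to 479, so (1,2) = 176.
Using column 1: 146 + 186 + 116 + 131 + ? → (3,1) = 655 − 579 = 76.
Using column 2: 176 + 91 + 121 + 161 + ? → (3,2) = 655 − 549 = 106.

106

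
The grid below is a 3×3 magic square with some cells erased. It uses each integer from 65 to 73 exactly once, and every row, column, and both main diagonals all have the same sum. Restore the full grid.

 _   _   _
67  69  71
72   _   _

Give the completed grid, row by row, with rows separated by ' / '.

68 73 66 / 67 69 71 / 72 65 70

The entries are 65 through 73, which sum to 621, so each line sums to 621/3 = 207.
The remaining cell in column 1 is (1,1) = 207 − 139 = 68.
The remaining cell in main diagonal is (3,3) = 207 − 137 = 70.
From anti-diagonal, 207 − (69 + 72) gives (1,3) = 66.
Row 1: 68 + 66 + ? = 207, so (1,2) = 73.
Using row 3: 72 + 70 + ? → (3,2) = 207 − 142 = 65.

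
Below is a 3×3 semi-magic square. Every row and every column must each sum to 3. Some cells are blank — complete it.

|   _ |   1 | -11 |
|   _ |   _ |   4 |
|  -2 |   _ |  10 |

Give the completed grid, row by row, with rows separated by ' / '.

Row 1 must total 3; the given cells sum to -10, so (1,1) = 13.
From row 3, 3 − (-2 + 10) gives (3,2) = -5.
Column 1: 13 + (-2) + ? = 3, so (2,1) = -8.
The remaining cell in column 2 is (2,2) = 3 − (-4) = 7.

13 1 -11 / -8 7 4 / -2 -5 10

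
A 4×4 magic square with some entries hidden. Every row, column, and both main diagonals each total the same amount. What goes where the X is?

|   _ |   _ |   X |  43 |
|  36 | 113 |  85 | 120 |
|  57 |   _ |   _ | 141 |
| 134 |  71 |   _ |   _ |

Row 2 is complete and sums to 354; that is the magic constant.
Column 1 needs 354; the known cells sum to 227, so (1,1) = 127.
The remaining cell in column 4 is (4,4) = 354 − 304 = 50.
From main diagonal, 354 − (127 + 113 + 50) gives (3,3) = 64.
Anti-diagonal needs 354; the known cells sum to 262, so (3,2) = 92.
Using row 4: 134 + 71 + 50 + ? → (4,3) = 354 − 255 = 99.
Using column 2: 113 + 92 + 71 + ? → (1,2) = 354 − 276 = 78.
From column 3, 354 − (85 + 64 + 99) gives (1,3) = 106.

106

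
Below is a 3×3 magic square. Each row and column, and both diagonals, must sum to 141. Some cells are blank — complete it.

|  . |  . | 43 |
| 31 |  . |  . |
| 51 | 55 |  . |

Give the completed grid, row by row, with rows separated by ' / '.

59 39 43 / 31 47 63 / 51 55 35

From row 3, 141 − (51 + 55) gives (3,3) = 35.
Column 1: 31 + 51 + ? = 141, so (1,1) = 59.
From column 3, 141 − (43 + 35) gives (2,3) = 63.
Main diagonal: 59 + 35 + ? = 141, so (2,2) = 47.
Row 1 needs 141; the known cells sum to 102, so (1,2) = 39.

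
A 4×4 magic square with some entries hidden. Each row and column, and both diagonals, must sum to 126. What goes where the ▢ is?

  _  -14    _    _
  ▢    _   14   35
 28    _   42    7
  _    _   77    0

Using row 3: 28 + 42 + 7 + ? → (3,2) = 126 − 77 = 49.
The remaining cell in column 3 is (1,3) = 126 − 133 = -7.
Column 4: 35 + 7 + 0 + ? = 126, so (1,4) = 84.
Anti-diagonal must total 126; the given cells sum to 147, so (4,1) = -21.
The remaining cell in row 1 is (1,1) = 126 − 63 = 63.
Row 4 must total 126; the given cells sum to 56, so (4,2) = 70.
Column 1 must total 126; the given cells sum to 70, so (2,1) = 56.

56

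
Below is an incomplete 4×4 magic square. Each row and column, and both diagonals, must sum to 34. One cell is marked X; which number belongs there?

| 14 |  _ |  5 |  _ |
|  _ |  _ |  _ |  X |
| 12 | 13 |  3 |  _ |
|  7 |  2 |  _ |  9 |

15

Row 3 must total 34; the given cells sum to 28, so (3,4) = 6.
From row 4, 34 − (7 + 2 + 9) gives (4,3) = 16.
Using column 1: 14 + 12 + 7 + ? → (2,1) = 34 − 33 = 1.
Column 3: 5 + 3 + 16 + ? = 34, so (2,3) = 10.
Main diagonal: 14 + 3 + 9 + ? = 34, so (2,2) = 8.
Anti-diagonal needs 34; the known cells sum to 30, so (1,4) = 4.
The remaining cell in row 1 is (1,2) = 34 − 23 = 11.
Using row 2: 1 + 8 + 10 + ? → (2,4) = 34 − 19 = 15.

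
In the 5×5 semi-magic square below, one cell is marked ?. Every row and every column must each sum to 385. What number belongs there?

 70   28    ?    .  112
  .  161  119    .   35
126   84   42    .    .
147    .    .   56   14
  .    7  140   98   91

From row 5, 385 − (7 + 140 + 98 + 91) gives (5,1) = 49.
Column 1 must total 385; the given cells sum to 392, so (2,1) = -7.
Column 2 needs 385; the known cells sum to 280, so (4,2) = 105.
The remaining cell in column 5 is (3,5) = 385 − 252 = 133.
Row 2: -7 + 161 + 119 + 35 + ? = 385, so (2,4) = 77.
Row 3: 126 + 84 + 42 + 133 + ? = 385, so (3,4) = 0.
Row 4 must total 385; the given cells sum to 322, so (4,3) = 63.
The remaining cell in column 3 is (1,3) = 385 − 364 = 21.

21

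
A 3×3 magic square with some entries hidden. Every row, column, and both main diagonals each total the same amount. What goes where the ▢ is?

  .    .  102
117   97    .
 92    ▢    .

87

Anti-diagonal is complete and sums to 291; that is the magic constant.
Row 2 must total 291; the given cells sum to 214, so (2,3) = 77.
Column 1 needs 291; the known cells sum to 209, so (1,1) = 82.
Using column 3: 102 + 77 + ? → (3,3) = 291 − 179 = 112.
The remaining cell in row 1 is (1,2) = 291 − 184 = 107.
Row 3 must total 291; the given cells sum to 204, so (3,2) = 87.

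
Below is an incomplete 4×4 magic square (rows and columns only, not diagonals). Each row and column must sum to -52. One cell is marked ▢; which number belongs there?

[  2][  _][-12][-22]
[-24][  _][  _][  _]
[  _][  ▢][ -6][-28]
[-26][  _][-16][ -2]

-14

Row 1 must total -52; the given cells sum to -32, so (1,2) = -20.
From row 4, -52 − (-26 + (-16) + (-2)) gives (4,2) = -8.
Column 1: 2 + (-24) + (-26) + ? = -52, so (3,1) = -4.
Column 3: -12 + (-6) + (-16) + ? = -52, so (2,3) = -18.
Column 4 must total -52; the given cells sum to -52, so (2,4) = 0.
Row 2 must total -52; the given cells sum to -42, so (2,2) = -10.
The remaining cell in row 3 is (3,2) = -52 − (-38) = -14.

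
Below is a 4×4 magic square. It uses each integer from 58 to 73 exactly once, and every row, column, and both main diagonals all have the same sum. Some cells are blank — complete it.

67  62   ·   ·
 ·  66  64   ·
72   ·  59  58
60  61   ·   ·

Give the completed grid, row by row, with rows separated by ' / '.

67 62 68 65 / 63 66 64 69 / 72 73 59 58 / 60 61 71 70

The entries are 58 through 73, which sum to 1048, so each line sums to 1048/4 = 262.
From row 3, 262 − (72 + 59 + 58) gives (3,2) = 73.
Column 1: 67 + 72 + 60 + ? = 262, so (2,1) = 63.
Main diagonal: 67 + 66 + 59 + ? = 262, so (4,4) = 70.
Using anti-diagonal: 64 + 73 + 60 + ? → (1,4) = 262 − 197 = 65.
The remaining cell in row 1 is (1,3) = 262 − 194 = 68.
Row 2: 63 + 66 + 64 + ? = 262, so (2,4) = 69.
The remaining cell in row 4 is (4,3) = 262 − 191 = 71.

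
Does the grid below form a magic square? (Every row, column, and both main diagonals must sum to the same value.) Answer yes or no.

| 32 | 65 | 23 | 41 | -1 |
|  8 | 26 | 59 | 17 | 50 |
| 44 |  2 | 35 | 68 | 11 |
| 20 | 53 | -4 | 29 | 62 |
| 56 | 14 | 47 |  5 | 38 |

Yes

Row 1: 32 + 65 + 23 + 41 + (-1) = 160.
Row 2: 8 + 26 + 59 + 17 + 50 = 160.
Row 3: 44 + 2 + 35 + 68 + 11 = 160.
Row 4: 20 + 53 + (-4) + 29 + 62 = 160.
Row 5: 56 + 14 + 47 + 5 + 38 = 160.
Column 1: 32 + 8 + 44 + 20 + 56 = 160.
Column 2: 65 + 26 + 2 + 53 + 14 = 160.
Column 3: 23 + 59 + 35 + (-4) + 47 = 160.
Column 4: 41 + 17 + 68 + 29 + 5 = 160.
Column 5: -1 + 50 + 11 + 62 + 38 = 160.
Main diagonal: 32 + 26 + 35 + 29 + 38 = 160.
Anti-diagonal: -1 + 17 + 35 + 53 + 56 = 160.
All lines sum to 160.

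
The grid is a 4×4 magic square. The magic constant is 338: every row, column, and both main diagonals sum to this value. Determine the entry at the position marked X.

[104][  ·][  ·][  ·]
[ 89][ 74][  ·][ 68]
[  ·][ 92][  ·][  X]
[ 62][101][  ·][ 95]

98

The remaining cell in row 2 is (2,3) = 338 − 231 = 107.
Row 4 must total 338; the given cells sum to 258, so (4,3) = 80.
Column 1 must total 338; the given cells sum to 255, so (3,1) = 83.
Using column 2: 74 + 92 + 101 + ? → (1,2) = 338 − 267 = 71.
Main diagonal must total 338; the given cells sum to 273, so (3,3) = 65.
From anti-diagonal, 338 − (107 + 92 + 62) gives (1,4) = 77.
Row 1 needs 338; the known cells sum to 252, so (1,3) = 86.
Using row 3: 83 + 92 + 65 + ? → (3,4) = 338 − 240 = 98.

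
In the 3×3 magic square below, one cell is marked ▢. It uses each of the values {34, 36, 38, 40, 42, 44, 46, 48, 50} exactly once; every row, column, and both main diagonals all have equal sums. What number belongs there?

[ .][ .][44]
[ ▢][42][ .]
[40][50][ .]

38

The 9 entries sum to 378, so each line sums to 378/3 = 126.
From row 3, 126 − (40 + 50) gives (3,3) = 36.
Using column 2: 42 + 50 + ? → (1,2) = 126 − 92 = 34.
The remaining cell in column 3 is (2,3) = 126 − 80 = 46.
Main diagonal: 42 + 36 + ? = 126, so (1,1) = 48.
Row 2 needs 126; the known cells sum to 88, so (2,1) = 38.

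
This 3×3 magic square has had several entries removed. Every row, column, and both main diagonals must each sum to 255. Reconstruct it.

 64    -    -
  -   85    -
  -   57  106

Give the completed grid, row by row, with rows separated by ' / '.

Row 3: 57 + 106 + ? = 255, so (3,1) = 92.
From column 1, 255 − (64 + 92) gives (2,1) = 99.
Column 2 must total 255; the given cells sum to 142, so (1,2) = 113.
Anti-diagonal: 85 + 92 + ? = 255, so (1,3) = 78.
Using row 2: 99 + 85 + ? → (2,3) = 255 − 184 = 71.

64 113 78 / 99 85 71 / 92 57 106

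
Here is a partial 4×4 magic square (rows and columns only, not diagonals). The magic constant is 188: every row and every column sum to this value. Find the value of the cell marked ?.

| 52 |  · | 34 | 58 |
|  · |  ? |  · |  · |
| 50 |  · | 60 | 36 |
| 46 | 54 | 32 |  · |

48

Row 1: 52 + 34 + 58 + ? = 188, so (1,2) = 44.
Using row 3: 50 + 60 + 36 + ? → (3,2) = 188 − 146 = 42.
Row 4 needs 188; the known cells sum to 132, so (4,4) = 56.
Column 1 must total 188; the given cells sum to 148, so (2,1) = 40.
Column 2: 44 + 42 + 54 + ? = 188, so (2,2) = 48.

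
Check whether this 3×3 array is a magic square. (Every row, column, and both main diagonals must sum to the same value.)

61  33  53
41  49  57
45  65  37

Row 1: 61 + 33 + 53 = 147.
Row 2: 41 + 49 + 57 = 147.
Row 3: 45 + 65 + 37 = 147.
Column 1: 61 + 41 + 45 = 147.
Column 2: 33 + 49 + 65 = 147.
Column 3: 53 + 57 + 37 = 147.
Main diagonal: 61 + 49 + 37 = 147.
Anti-diagonal: 53 + 49 + 45 = 147.
All lines sum to 147.

Yes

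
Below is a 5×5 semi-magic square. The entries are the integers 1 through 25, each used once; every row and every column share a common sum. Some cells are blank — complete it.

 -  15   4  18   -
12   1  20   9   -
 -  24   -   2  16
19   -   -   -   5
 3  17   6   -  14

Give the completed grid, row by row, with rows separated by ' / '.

The entries are 1 through 25, which sum to 325, so each line sums to 325/5 = 65.
Row 2 must total 65; the given cells sum to 42, so (2,5) = 23.
The remaining cell in row 5 is (5,4) = 65 − 40 = 25.
Using column 2: 15 + 1 + 24 + 17 + ? → (4,2) = 65 − 57 = 8.
Using column 4: 18 + 9 + 2 + 25 + ? → (4,4) = 65 − 54 = 11.
From column 5, 65 − (23 + 16 + 5 + 14) gives (1,5) = 7.
Using row 1: 15 + 4 + 18 + 7 + ? → (1,1) = 65 − 44 = 21.
Row 4 needs 65; the known cells sum to 43, so (4,3) = 22.
Column 1 needs 65; the known cells sum to 55, so (3,1) = 10.
From column 3, 65 − (4 + 20 + 22 + 6) gives (3,3) = 13.

21 15 4 18 7 / 12 1 20 9 23 / 10 24 13 2 16 / 19 8 22 11 5 / 3 17 6 25 14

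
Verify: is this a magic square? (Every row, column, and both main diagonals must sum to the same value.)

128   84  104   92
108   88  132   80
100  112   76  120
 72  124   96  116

Yes

Row 1: 128 + 84 + 104 + 92 = 408.
Row 2: 108 + 88 + 132 + 80 = 408.
Row 3: 100 + 112 + 76 + 120 = 408.
Row 4: 72 + 124 + 96 + 116 = 408.
Column 1: 128 + 108 + 100 + 72 = 408.
Column 2: 84 + 88 + 112 + 124 = 408.
Column 3: 104 + 132 + 76 + 96 = 408.
Column 4: 92 + 80 + 120 + 116 = 408.
Main diagonal: 128 + 88 + 76 + 116 = 408.
Anti-diagonal: 92 + 132 + 112 + 72 = 408.
All lines sum to 408.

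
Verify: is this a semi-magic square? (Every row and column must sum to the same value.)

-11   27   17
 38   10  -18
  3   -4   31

Row 1: -11 + 27 + 17 = 33.
Row 2: 38 + 10 + (-18) = 30.
Row 3: 3 + (-4) + 31 = 30.
Column 1: -11 + 38 + 3 = 30.
Column 2: 27 + 10 + (-4) = 33.
Column 3: 17 + (-18) + 31 = 30.

No — column 2 sums to 33 but row 2 sums to 30.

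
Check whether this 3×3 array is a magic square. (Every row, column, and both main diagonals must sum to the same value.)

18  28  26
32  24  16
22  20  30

Row 1: 18 + 28 + 26 = 72.
Row 2: 32 + 24 + 16 = 72.
Row 3: 22 + 20 + 30 = 72.
Column 1: 18 + 32 + 22 = 72.
Column 2: 28 + 24 + 20 = 72.
Column 3: 26 + 16 + 30 = 72.
Main diagonal: 18 + 24 + 30 = 72.
Anti-diagonal: 26 + 24 + 22 = 72.
All lines sum to 72.

Yes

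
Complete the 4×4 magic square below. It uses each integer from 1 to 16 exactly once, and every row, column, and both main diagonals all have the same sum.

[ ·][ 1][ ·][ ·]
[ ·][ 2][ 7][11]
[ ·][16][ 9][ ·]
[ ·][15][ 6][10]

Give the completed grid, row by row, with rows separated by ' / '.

The entries are 1 through 16, which sum to 136, so each line sums to 136/4 = 34.
Row 2: 2 + 7 + 11 + ? = 34, so (2,1) = 14.
The remaining cell in row 4 is (4,1) = 34 − 31 = 3.
The remaining cell in column 3 is (1,3) = 34 − 22 = 12.
The remaining cell in main diagonal is (1,1) = 34 − 21 = 13.
Anti-diagonal must total 34; the given cells sum to 26, so (1,4) = 8.
Column 1: 13 + 14 + 3 + ? = 34, so (3,1) = 4.
The remaining cell in column 4 is (3,4) = 34 − 29 = 5.

13 1 12 8 / 14 2 7 11 / 4 16 9 5 / 3 15 6 10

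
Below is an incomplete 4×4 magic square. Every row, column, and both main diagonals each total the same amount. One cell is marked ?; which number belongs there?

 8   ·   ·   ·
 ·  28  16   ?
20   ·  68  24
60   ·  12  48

44

Main diagonal is complete and sums to 152; that is the magic constant.
Row 3: 20 + 68 + 24 + ? = 152, so (3,2) = 40.
Using row 4: 60 + 12 + 48 + ? → (4,2) = 152 − 120 = 32.
Column 1 needs 152; the known cells sum to 88, so (2,1) = 64.
From column 2, 152 − (28 + 40 + 32) gives (1,2) = 52.
Column 3 must total 152; the given cells sum to 96, so (1,3) = 56.
The remaining cell in anti-diagonal is (1,4) = 152 − 116 = 36.
Row 2: 64 + 28 + 16 + ? = 152, so (2,4) = 44.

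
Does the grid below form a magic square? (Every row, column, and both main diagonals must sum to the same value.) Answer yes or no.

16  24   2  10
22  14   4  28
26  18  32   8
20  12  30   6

No — column 3 sums to 68 but row 3 sums to 84.

Row 1: 16 + 24 + 2 + 10 = 52.
Row 2: 22 + 14 + 4 + 28 = 68.
Row 3: 26 + 18 + 32 + 8 = 84.
Row 4: 20 + 12 + 30 + 6 = 68.
Column 1: 16 + 22 + 26 + 20 = 84.
Column 2: 24 + 14 + 18 + 12 = 68.
Column 3: 2 + 4 + 32 + 30 = 68.
Column 4: 10 + 28 + 8 + 6 = 52.
Main diagonal: 16 + 14 + 32 + 6 = 68.
Anti-diagonal: 10 + 4 + 18 + 20 = 52.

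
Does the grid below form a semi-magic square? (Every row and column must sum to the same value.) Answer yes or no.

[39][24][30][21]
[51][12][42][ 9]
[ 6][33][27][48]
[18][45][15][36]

Yes

Row 1: 39 + 24 + 30 + 21 = 114.
Row 2: 51 + 12 + 42 + 9 = 114.
Row 3: 6 + 33 + 27 + 48 = 114.
Row 4: 18 + 45 + 15 + 36 = 114.
Column 1: 39 + 51 + 6 + 18 = 114.
Column 2: 24 + 12 + 33 + 45 = 114.
Column 3: 30 + 42 + 27 + 15 = 114.
Column 4: 21 + 9 + 48 + 36 = 114.
All lines sum to 114.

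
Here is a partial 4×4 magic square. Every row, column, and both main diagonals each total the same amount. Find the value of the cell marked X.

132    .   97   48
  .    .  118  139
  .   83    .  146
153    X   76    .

104

Anti-diagonal is complete and sums to 402; that is the magic constant.
From row 1, 402 − (132 + 97 + 48) gives (1,2) = 125.
Using column 3: 97 + 118 + 76 + ? → (3,3) = 402 − 291 = 111.
Column 4: 48 + 139 + 146 + ? = 402, so (4,4) = 69.
Main diagonal needs 402; the known cells sum to 312, so (2,2) = 90.
Row 2: 90 + 118 + 139 + ? = 402, so (2,1) = 55.
From row 3, 402 − (83 + 111 + 146) gives (3,1) = 62.
The remaining cell in row 4 is (4,2) = 402 − 298 = 104.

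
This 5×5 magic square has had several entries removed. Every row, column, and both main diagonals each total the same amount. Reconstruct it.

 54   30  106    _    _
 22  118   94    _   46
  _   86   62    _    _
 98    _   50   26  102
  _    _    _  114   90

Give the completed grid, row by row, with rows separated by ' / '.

54 30 106 82 78 / 22 118 94 70 46 / 110 86 62 58 34 / 98 74 50 26 102 / 66 42 38 114 90

Main diagonal is already complete: 54 + 118 + 62 + 26 + 90 = 350, so that is the magic constant.
Row 2: 22 + 118 + 94 + 46 + ? = 350, so (2,4) = 70.
The remaining cell in row 4 is (4,2) = 350 − 276 = 74.
The remaining cell in column 2 is (5,2) = 350 − 308 = 42.
Column 3: 106 + 94 + 62 + 50 + ? = 350, so (5,3) = 38.
Row 5 needs 350; the known cells sum to 284, so (5,1) = 66.
The remaining cell in column 1 is (3,1) = 350 − 240 = 110.
Using anti-diagonal: 70 + 62 + 74 + 66 + ? → (1,5) = 350 − 272 = 78.
Row 1 needs 350; the known cells sum to 268, so (1,4) = 82.
Using column 4: 82 + 70 + 26 + 114 + ? → (3,4) = 350 − 292 = 58.
Column 5: 78 + 46 + 102 + 90 + ? = 350, so (3,5) = 34.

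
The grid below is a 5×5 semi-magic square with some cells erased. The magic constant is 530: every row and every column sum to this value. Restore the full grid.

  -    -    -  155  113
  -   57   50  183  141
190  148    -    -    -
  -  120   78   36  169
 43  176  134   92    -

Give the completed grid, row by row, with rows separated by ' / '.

Using row 2: 57 + 50 + 183 + 141 + ? → (2,1) = 530 − 431 = 99.
The remaining cell in row 4 is (4,1) = 530 − 403 = 127.
From row 5, 530 − (43 + 176 + 134 + 92) gives (5,5) = 85.
The remaining cell in column 1 is (1,1) = 530 − 459 = 71.
The remaining cell in column 2 is (1,2) = 530 − 501 = 29.
Column 4: 155 + 183 + 36 + 92 + ? = 530, so (3,4) = 64.
Column 5 needs 530; the known cells sum to 508, so (3,5) = 22.
Row 1 must total 530; the given cells sum to 368, so (1,3) = 162.
Row 3: 190 + 148 + 64 + 22 + ? = 530, so (3,3) = 106.

71 29 162 155 113 / 99 57 50 183 141 / 190 148 106 64 22 / 127 120 78 36 169 / 43 176 134 92 85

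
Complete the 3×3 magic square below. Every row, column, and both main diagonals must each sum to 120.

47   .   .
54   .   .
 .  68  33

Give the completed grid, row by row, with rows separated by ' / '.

From row 3, 120 − (68 + 33) gives (3,1) = 19.
The remaining cell in main diagonal is (2,2) = 120 − 80 = 40.
The remaining cell in anti-diagonal is (1,3) = 120 − 59 = 61.
The remaining cell in row 1 is (1,2) = 120 − 108 = 12.
Row 2 needs 120; the known cells sum to 94, so (2,3) = 26.

47 12 61 / 54 40 26 / 19 68 33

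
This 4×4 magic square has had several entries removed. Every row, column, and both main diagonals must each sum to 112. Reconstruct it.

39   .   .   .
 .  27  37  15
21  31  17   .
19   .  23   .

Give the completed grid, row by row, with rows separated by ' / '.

39 13 35 25 / 33 27 37 15 / 21 31 17 43 / 19 41 23 29

Row 2 needs 112; the known cells sum to 79, so (2,1) = 33.
Row 3: 21 + 31 + 17 + ? = 112, so (3,4) = 43.
From column 3, 112 − (37 + 17 + 23) gives (1,3) = 35.
The remaining cell in main diagonal is (4,4) = 112 − 83 = 29.
From anti-diagonal, 112 − (37 + 31 + 19) gives (1,4) = 25.
Row 1 needs 112; the known cells sum to 99, so (1,2) = 13.
Row 4 must total 112; the given cells sum to 71, so (4,2) = 41.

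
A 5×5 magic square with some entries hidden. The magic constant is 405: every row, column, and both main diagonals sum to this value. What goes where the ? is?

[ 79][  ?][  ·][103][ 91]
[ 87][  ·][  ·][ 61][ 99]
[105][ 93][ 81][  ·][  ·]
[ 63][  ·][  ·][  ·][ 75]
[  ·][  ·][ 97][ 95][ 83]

67

From column 1, 405 − (79 + 87 + 105 + 63) gives (5,1) = 71.
The remaining cell in column 5 is (3,5) = 405 − 348 = 57.
The remaining cell in anti-diagonal is (4,2) = 405 − 304 = 101.
From row 3, 405 − (105 + 93 + 81 + 57) gives (3,4) = 69.
The remaining cell in row 5 is (5,2) = 405 − 346 = 59.
From column 4, 405 − (103 + 61 + 69 + 95) gives (4,4) = 77.
Main diagonal needs 405; the known cells sum to 320, so (2,2) = 85.
From row 2, 405 − (87 + 85 + 61 + 99) gives (2,3) = 73.
Row 4 must total 405; the given cells sum to 316, so (4,3) = 89.
From column 2, 405 − (85 + 93 + 101 + 59) gives (1,2) = 67.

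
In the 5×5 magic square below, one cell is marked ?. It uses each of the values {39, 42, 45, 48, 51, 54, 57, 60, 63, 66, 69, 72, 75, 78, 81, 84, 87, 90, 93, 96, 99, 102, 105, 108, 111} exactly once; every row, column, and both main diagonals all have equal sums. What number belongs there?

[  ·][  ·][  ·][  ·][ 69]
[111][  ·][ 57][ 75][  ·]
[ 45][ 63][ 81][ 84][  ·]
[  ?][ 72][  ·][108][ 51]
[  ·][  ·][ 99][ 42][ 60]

The 25 entries sum to 1875, so each line sums to 1875/5 = 375.
From row 3, 375 − (45 + 63 + 81 + 84) gives (3,5) = 102.
Column 4 must total 375; the given cells sum to 309, so (1,4) = 66.
From column 5, 375 − (69 + 102 + 51 + 60) gives (2,5) = 93.
Using anti-diagonal: 69 + 75 + 81 + 72 + ? → (5,1) = 375 − 297 = 78.
From row 2, 375 − (111 + 57 + 75 + 93) gives (2,2) = 39.
Using row 5: 78 + 99 + 42 + 60 + ? → (5,2) = 375 − 279 = 96.
The remaining cell in column 2 is (1,2) = 375 − 270 = 105.
From main diagonal, 375 − (39 + 81 + 108 + 60) gives (1,1) = 87.
Using row 1: 87 + 105 + 66 + 69 + ? → (1,3) = 375 − 327 = 48.
The remaining cell in column 1 is (4,1) = 375 − 321 = 54.

54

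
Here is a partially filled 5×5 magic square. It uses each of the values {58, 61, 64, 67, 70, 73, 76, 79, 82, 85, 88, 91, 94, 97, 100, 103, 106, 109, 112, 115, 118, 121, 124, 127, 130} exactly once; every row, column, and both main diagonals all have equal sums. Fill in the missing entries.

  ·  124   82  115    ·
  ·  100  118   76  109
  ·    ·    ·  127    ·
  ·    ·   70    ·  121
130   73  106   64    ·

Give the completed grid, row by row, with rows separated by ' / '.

The 25 entries sum to 2350, so each line sums to 2350/5 = 470.
Row 2 needs 470; the known cells sum to 403, so (2,1) = 67.
From row 5, 470 − (130 + 73 + 106 + 64) gives (5,5) = 97.
The remaining cell in column 3 is (3,3) = 470 − 376 = 94.
From column 4, 470 − (115 + 76 + 127 + 64) gives (4,4) = 88.
Main diagonal must total 470; the given cells sum to 379, so (1,1) = 91.
The remaining cell in row 1 is (1,5) = 470 − 412 = 58.
The remaining cell in column 5 is (3,5) = 470 − 385 = 85.
Anti-diagonal: 58 + 76 + 94 + 130 + ? = 470, so (4,2) = 112.
From row 4, 470 − (112 + 70 + 88 + 121) gives (4,1) = 79.
Using column 1: 91 + 67 + 79 + 130 + ? → (3,1) = 470 − 367 = 103.
From column 2, 470 − (124 + 100 + 112 + 73) gives (3,2) = 61.

91 124 82 115 58 / 67 100 118 76 109 / 103 61 94 127 85 / 79 112 70 88 121 / 130 73 106 64 97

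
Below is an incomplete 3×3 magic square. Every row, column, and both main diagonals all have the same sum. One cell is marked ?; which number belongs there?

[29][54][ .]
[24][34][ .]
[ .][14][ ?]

39

Column 2 is complete and sums to 102; that is the magic constant.
Row 1 needs 102; the known cells sum to 83, so (1,3) = 19.
The remaining cell in row 2 is (2,3) = 102 − 58 = 44.
Column 1 needs 102; the known cells sum to 53, so (3,1) = 49.
Column 3 must total 102; the given cells sum to 63, so (3,3) = 39.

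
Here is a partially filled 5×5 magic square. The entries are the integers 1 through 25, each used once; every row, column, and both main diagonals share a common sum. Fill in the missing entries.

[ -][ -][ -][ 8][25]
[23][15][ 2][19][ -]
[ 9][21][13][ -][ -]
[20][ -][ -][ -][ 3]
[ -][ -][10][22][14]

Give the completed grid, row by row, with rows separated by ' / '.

The entries are 1 through 25, which sum to 325, so each line sums to 325/5 = 65.
From row 2, 65 − (23 + 15 + 2 + 19) gives (2,5) = 6.
From column 5, 65 − (25 + 6 + 3 + 14) gives (3,5) = 17.
Row 3 must total 65; the given cells sum to 60, so (3,4) = 5.
Column 4 needs 65; the known cells sum to 54, so (4,4) = 11.
From main diagonal, 65 − (15 + 13 + 11 + 14) gives (1,1) = 12.
The remaining cell in column 1 is (5,1) = 65 − 64 = 1.
From anti-diagonal, 65 − (25 + 19 + 13 + 1) gives (4,2) = 7.
Row 4 needs 65; the known cells sum to 41, so (4,3) = 24.
Row 5: 1 + 10 + 22 + 14 + ? = 65, so (5,2) = 18.
Column 2 must total 65; the given cells sum to 61, so (1,2) = 4.
Using column 3: 2 + 13 + 24 + 10 + ? → (1,3) = 65 − 49 = 16.

12 4 16 8 25 / 23 15 2 19 6 / 9 21 13 5 17 / 20 7 24 11 3 / 1 18 10 22 14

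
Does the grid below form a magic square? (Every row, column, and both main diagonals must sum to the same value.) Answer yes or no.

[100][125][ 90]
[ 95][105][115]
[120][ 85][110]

Row 1: 100 + 125 + 90 = 315.
Row 2: 95 + 105 + 115 = 315.
Row 3: 120 + 85 + 110 = 315.
Column 1: 100 + 95 + 120 = 315.
Column 2: 125 + 105 + 85 = 315.
Column 3: 90 + 115 + 110 = 315.
Main diagonal: 100 + 105 + 110 = 315.
Anti-diagonal: 90 + 105 + 120 = 315.
All lines sum to 315.

Yes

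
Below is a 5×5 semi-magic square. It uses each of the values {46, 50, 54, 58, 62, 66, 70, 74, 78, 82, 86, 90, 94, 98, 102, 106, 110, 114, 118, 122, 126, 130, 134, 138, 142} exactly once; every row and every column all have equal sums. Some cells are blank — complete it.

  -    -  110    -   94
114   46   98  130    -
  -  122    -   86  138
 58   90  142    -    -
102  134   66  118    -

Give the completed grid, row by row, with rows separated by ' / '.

The 25 entries sum to 2350, so each line sums to 2350/5 = 470.
Row 2 must total 470; the given cells sum to 388, so (2,5) = 82.
Using row 5: 102 + 134 + 66 + 118 + ? → (5,5) = 470 − 420 = 50.
Using column 2: 46 + 122 + 90 + 134 + ? → (1,2) = 470 − 392 = 78.
The remaining cell in column 3 is (3,3) = 470 − 416 = 54.
Column 5: 94 + 82 + 138 + 50 + ? = 470, so (4,5) = 106.
Using row 3: 122 + 54 + 86 + 138 + ? → (3,1) = 470 − 400 = 70.
From row 4, 470 − (58 + 90 + 142 + 106) gives (4,4) = 74.
The remaining cell in column 1 is (1,1) = 470 − 344 = 126.
Using column 4: 130 + 86 + 74 + 118 + ? → (1,4) = 470 − 408 = 62.

126 78 110 62 94 / 114 46 98 130 82 / 70 122 54 86 138 / 58 90 142 74 106 / 102 134 66 118 50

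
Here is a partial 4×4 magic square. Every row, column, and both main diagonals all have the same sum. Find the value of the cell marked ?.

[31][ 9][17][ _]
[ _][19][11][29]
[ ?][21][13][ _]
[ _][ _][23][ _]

Column 3 is complete and sums to 64; that is the magic constant.
Row 1 must total 64; the given cells sum to 57, so (1,4) = 7.
Row 2 must total 64; the given cells sum to 59, so (2,1) = 5.
Using column 2: 9 + 19 + 21 + ? → (4,2) = 64 − 49 = 15.
Main diagonal must total 64; the given cells sum to 63, so (4,4) = 1.
From anti-diagonal, 64 − (7 + 11 + 21) gives (4,1) = 25.
Column 1 must total 64; the given cells sum to 61, so (3,1) = 3.

3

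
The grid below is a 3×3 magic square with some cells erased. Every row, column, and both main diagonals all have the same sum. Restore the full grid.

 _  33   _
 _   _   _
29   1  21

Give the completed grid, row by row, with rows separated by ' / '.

13 33 5 / 9 17 25 / 29 1 21

Row 3 is already complete: 29 + 1 + 21 = 51, so that is the magic constant.
Column 2: 33 + 1 + ? = 51, so (2,2) = 17.
Using main diagonal: 17 + 21 + ? → (1,1) = 51 − 38 = 13.
Anti-diagonal: 17 + 29 + ? = 51, so (1,3) = 5.
Using column 1: 13 + 29 + ? → (2,1) = 51 − 42 = 9.
Using column 3: 5 + 21 + ? → (2,3) = 51 − 26 = 25.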